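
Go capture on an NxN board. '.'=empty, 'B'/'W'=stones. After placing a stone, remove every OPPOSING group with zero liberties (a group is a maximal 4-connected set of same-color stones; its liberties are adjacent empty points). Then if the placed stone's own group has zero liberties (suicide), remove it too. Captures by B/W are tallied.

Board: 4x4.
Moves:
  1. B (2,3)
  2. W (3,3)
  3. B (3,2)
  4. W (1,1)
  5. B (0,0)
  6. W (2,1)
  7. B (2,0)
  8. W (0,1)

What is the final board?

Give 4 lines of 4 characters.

Answer: BW..
.W..
BW.B
..B.

Derivation:
Move 1: B@(2,3) -> caps B=0 W=0
Move 2: W@(3,3) -> caps B=0 W=0
Move 3: B@(3,2) -> caps B=1 W=0
Move 4: W@(1,1) -> caps B=1 W=0
Move 5: B@(0,0) -> caps B=1 W=0
Move 6: W@(2,1) -> caps B=1 W=0
Move 7: B@(2,0) -> caps B=1 W=0
Move 8: W@(0,1) -> caps B=1 W=0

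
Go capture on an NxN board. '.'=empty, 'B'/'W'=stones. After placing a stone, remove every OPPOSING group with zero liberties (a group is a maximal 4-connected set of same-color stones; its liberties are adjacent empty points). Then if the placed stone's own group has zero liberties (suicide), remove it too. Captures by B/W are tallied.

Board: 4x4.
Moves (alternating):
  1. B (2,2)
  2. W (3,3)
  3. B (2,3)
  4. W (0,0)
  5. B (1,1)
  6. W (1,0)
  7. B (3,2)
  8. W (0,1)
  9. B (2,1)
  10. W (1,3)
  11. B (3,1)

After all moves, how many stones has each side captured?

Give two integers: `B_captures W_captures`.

Answer: 1 0

Derivation:
Move 1: B@(2,2) -> caps B=0 W=0
Move 2: W@(3,3) -> caps B=0 W=0
Move 3: B@(2,3) -> caps B=0 W=0
Move 4: W@(0,0) -> caps B=0 W=0
Move 5: B@(1,1) -> caps B=0 W=0
Move 6: W@(1,0) -> caps B=0 W=0
Move 7: B@(3,2) -> caps B=1 W=0
Move 8: W@(0,1) -> caps B=1 W=0
Move 9: B@(2,1) -> caps B=1 W=0
Move 10: W@(1,3) -> caps B=1 W=0
Move 11: B@(3,1) -> caps B=1 W=0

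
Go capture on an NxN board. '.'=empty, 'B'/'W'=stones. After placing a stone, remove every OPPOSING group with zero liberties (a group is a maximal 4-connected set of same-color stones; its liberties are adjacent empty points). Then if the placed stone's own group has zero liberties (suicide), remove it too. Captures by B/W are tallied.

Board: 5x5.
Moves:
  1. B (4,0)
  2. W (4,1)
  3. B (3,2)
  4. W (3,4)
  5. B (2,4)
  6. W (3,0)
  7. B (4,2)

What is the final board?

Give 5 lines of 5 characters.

Answer: .....
.....
....B
W.B.W
.WB..

Derivation:
Move 1: B@(4,0) -> caps B=0 W=0
Move 2: W@(4,1) -> caps B=0 W=0
Move 3: B@(3,2) -> caps B=0 W=0
Move 4: W@(3,4) -> caps B=0 W=0
Move 5: B@(2,4) -> caps B=0 W=0
Move 6: W@(3,0) -> caps B=0 W=1
Move 7: B@(4,2) -> caps B=0 W=1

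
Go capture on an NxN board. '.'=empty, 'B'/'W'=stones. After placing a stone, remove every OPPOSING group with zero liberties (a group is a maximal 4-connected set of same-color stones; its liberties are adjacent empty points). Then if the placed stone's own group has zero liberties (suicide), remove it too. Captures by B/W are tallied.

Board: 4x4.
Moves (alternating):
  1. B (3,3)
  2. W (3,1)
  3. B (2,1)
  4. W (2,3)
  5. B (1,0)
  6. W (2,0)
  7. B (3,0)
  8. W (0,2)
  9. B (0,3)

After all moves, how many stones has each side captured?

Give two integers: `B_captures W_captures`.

Answer: 1 0

Derivation:
Move 1: B@(3,3) -> caps B=0 W=0
Move 2: W@(3,1) -> caps B=0 W=0
Move 3: B@(2,1) -> caps B=0 W=0
Move 4: W@(2,3) -> caps B=0 W=0
Move 5: B@(1,0) -> caps B=0 W=0
Move 6: W@(2,0) -> caps B=0 W=0
Move 7: B@(3,0) -> caps B=1 W=0
Move 8: W@(0,2) -> caps B=1 W=0
Move 9: B@(0,3) -> caps B=1 W=0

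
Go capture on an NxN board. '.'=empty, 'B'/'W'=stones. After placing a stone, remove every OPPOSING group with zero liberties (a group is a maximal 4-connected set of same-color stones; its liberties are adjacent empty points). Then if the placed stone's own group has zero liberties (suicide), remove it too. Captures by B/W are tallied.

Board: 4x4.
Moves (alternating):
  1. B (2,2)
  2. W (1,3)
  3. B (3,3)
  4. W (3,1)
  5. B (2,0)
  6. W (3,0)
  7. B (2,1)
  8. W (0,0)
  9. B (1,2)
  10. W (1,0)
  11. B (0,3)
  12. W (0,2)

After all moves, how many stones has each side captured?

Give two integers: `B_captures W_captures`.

Move 1: B@(2,2) -> caps B=0 W=0
Move 2: W@(1,3) -> caps B=0 W=0
Move 3: B@(3,3) -> caps B=0 W=0
Move 4: W@(3,1) -> caps B=0 W=0
Move 5: B@(2,0) -> caps B=0 W=0
Move 6: W@(3,0) -> caps B=0 W=0
Move 7: B@(2,1) -> caps B=0 W=0
Move 8: W@(0,0) -> caps B=0 W=0
Move 9: B@(1,2) -> caps B=0 W=0
Move 10: W@(1,0) -> caps B=0 W=0
Move 11: B@(0,3) -> caps B=0 W=0
Move 12: W@(0,2) -> caps B=0 W=1

Answer: 0 1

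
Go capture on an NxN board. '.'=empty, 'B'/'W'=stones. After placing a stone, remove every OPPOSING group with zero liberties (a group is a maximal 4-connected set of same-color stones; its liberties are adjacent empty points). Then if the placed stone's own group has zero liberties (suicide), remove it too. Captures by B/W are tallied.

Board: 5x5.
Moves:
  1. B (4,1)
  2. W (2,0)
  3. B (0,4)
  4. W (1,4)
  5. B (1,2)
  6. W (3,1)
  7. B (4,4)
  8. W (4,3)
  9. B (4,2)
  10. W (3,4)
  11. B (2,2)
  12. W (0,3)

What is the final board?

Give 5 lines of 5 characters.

Answer: ...W.
..B.W
W.B..
.W..W
.BBW.

Derivation:
Move 1: B@(4,1) -> caps B=0 W=0
Move 2: W@(2,0) -> caps B=0 W=0
Move 3: B@(0,4) -> caps B=0 W=0
Move 4: W@(1,4) -> caps B=0 W=0
Move 5: B@(1,2) -> caps B=0 W=0
Move 6: W@(3,1) -> caps B=0 W=0
Move 7: B@(4,4) -> caps B=0 W=0
Move 8: W@(4,3) -> caps B=0 W=0
Move 9: B@(4,2) -> caps B=0 W=0
Move 10: W@(3,4) -> caps B=0 W=1
Move 11: B@(2,2) -> caps B=0 W=1
Move 12: W@(0,3) -> caps B=0 W=2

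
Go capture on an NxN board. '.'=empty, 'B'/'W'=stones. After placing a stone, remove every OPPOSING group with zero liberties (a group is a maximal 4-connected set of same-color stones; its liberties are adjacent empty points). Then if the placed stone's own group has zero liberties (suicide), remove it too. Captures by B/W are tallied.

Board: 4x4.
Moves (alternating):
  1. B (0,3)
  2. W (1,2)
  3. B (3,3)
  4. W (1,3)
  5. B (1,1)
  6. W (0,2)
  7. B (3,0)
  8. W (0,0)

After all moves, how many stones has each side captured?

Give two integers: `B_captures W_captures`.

Move 1: B@(0,3) -> caps B=0 W=0
Move 2: W@(1,2) -> caps B=0 W=0
Move 3: B@(3,3) -> caps B=0 W=0
Move 4: W@(1,3) -> caps B=0 W=0
Move 5: B@(1,1) -> caps B=0 W=0
Move 6: W@(0,2) -> caps B=0 W=1
Move 7: B@(3,0) -> caps B=0 W=1
Move 8: W@(0,0) -> caps B=0 W=1

Answer: 0 1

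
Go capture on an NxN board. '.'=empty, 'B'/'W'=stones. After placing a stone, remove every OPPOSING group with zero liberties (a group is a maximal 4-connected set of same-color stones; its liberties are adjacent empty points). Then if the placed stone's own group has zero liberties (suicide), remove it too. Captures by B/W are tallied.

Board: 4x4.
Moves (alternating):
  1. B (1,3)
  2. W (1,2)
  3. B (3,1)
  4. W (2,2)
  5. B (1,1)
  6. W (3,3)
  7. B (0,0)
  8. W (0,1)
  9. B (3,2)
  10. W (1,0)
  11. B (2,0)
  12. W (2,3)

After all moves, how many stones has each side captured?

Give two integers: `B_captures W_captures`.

Move 1: B@(1,3) -> caps B=0 W=0
Move 2: W@(1,2) -> caps B=0 W=0
Move 3: B@(3,1) -> caps B=0 W=0
Move 4: W@(2,2) -> caps B=0 W=0
Move 5: B@(1,1) -> caps B=0 W=0
Move 6: W@(3,3) -> caps B=0 W=0
Move 7: B@(0,0) -> caps B=0 W=0
Move 8: W@(0,1) -> caps B=0 W=0
Move 9: B@(3,2) -> caps B=0 W=0
Move 10: W@(1,0) -> caps B=0 W=1
Move 11: B@(2,0) -> caps B=0 W=1
Move 12: W@(2,3) -> caps B=0 W=1

Answer: 0 1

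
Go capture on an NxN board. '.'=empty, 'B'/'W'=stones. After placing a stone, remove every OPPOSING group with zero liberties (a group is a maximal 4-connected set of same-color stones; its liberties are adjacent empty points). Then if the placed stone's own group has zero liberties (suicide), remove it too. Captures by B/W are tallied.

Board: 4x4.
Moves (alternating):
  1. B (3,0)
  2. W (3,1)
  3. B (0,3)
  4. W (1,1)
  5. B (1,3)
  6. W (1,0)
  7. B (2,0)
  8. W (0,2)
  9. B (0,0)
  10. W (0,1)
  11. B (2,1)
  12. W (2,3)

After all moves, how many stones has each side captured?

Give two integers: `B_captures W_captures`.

Answer: 0 1

Derivation:
Move 1: B@(3,0) -> caps B=0 W=0
Move 2: W@(3,1) -> caps B=0 W=0
Move 3: B@(0,3) -> caps B=0 W=0
Move 4: W@(1,1) -> caps B=0 W=0
Move 5: B@(1,3) -> caps B=0 W=0
Move 6: W@(1,0) -> caps B=0 W=0
Move 7: B@(2,0) -> caps B=0 W=0
Move 8: W@(0,2) -> caps B=0 W=0
Move 9: B@(0,0) -> caps B=0 W=0
Move 10: W@(0,1) -> caps B=0 W=1
Move 11: B@(2,1) -> caps B=0 W=1
Move 12: W@(2,3) -> caps B=0 W=1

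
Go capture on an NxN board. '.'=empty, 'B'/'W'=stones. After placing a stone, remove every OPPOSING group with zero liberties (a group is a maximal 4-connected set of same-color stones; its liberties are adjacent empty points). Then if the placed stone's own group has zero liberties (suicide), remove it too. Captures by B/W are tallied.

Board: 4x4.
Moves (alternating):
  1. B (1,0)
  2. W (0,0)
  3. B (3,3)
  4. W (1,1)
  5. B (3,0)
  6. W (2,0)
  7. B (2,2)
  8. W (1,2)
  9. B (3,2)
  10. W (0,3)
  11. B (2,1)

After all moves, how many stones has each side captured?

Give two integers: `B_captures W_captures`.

Answer: 0 1

Derivation:
Move 1: B@(1,0) -> caps B=0 W=0
Move 2: W@(0,0) -> caps B=0 W=0
Move 3: B@(3,3) -> caps B=0 W=0
Move 4: W@(1,1) -> caps B=0 W=0
Move 5: B@(3,0) -> caps B=0 W=0
Move 6: W@(2,0) -> caps B=0 W=1
Move 7: B@(2,2) -> caps B=0 W=1
Move 8: W@(1,2) -> caps B=0 W=1
Move 9: B@(3,2) -> caps B=0 W=1
Move 10: W@(0,3) -> caps B=0 W=1
Move 11: B@(2,1) -> caps B=0 W=1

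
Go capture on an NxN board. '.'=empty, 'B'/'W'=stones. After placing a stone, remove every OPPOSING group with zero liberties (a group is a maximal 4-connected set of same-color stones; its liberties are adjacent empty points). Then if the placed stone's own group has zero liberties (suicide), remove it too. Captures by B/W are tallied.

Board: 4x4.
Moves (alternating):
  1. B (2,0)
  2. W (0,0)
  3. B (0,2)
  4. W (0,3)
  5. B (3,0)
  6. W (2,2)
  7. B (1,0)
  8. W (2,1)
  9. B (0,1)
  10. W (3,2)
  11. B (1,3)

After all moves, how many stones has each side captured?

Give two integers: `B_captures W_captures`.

Move 1: B@(2,0) -> caps B=0 W=0
Move 2: W@(0,0) -> caps B=0 W=0
Move 3: B@(0,2) -> caps B=0 W=0
Move 4: W@(0,3) -> caps B=0 W=0
Move 5: B@(3,0) -> caps B=0 W=0
Move 6: W@(2,2) -> caps B=0 W=0
Move 7: B@(1,0) -> caps B=0 W=0
Move 8: W@(2,1) -> caps B=0 W=0
Move 9: B@(0,1) -> caps B=1 W=0
Move 10: W@(3,2) -> caps B=1 W=0
Move 11: B@(1,3) -> caps B=2 W=0

Answer: 2 0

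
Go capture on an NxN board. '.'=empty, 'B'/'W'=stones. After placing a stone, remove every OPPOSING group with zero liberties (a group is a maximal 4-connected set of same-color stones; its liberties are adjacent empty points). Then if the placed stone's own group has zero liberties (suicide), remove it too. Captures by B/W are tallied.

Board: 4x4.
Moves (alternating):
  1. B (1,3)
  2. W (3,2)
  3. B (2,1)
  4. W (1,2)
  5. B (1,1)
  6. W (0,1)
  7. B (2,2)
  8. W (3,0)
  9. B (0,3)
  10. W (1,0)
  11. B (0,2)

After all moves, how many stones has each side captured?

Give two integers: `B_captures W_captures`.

Move 1: B@(1,3) -> caps B=0 W=0
Move 2: W@(3,2) -> caps B=0 W=0
Move 3: B@(2,1) -> caps B=0 W=0
Move 4: W@(1,2) -> caps B=0 W=0
Move 5: B@(1,1) -> caps B=0 W=0
Move 6: W@(0,1) -> caps B=0 W=0
Move 7: B@(2,2) -> caps B=0 W=0
Move 8: W@(3,0) -> caps B=0 W=0
Move 9: B@(0,3) -> caps B=0 W=0
Move 10: W@(1,0) -> caps B=0 W=0
Move 11: B@(0,2) -> caps B=1 W=0

Answer: 1 0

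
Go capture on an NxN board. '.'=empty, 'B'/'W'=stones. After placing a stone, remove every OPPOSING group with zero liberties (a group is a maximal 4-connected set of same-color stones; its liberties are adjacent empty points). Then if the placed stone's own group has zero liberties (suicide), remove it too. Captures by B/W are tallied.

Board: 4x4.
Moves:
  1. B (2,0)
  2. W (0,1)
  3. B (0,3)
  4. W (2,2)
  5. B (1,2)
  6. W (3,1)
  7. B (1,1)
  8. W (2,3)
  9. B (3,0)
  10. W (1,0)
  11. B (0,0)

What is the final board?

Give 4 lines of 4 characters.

Answer: BW.B
.BB.
B.WW
BW..

Derivation:
Move 1: B@(2,0) -> caps B=0 W=0
Move 2: W@(0,1) -> caps B=0 W=0
Move 3: B@(0,3) -> caps B=0 W=0
Move 4: W@(2,2) -> caps B=0 W=0
Move 5: B@(1,2) -> caps B=0 W=0
Move 6: W@(3,1) -> caps B=0 W=0
Move 7: B@(1,1) -> caps B=0 W=0
Move 8: W@(2,3) -> caps B=0 W=0
Move 9: B@(3,0) -> caps B=0 W=0
Move 10: W@(1,0) -> caps B=0 W=0
Move 11: B@(0,0) -> caps B=1 W=0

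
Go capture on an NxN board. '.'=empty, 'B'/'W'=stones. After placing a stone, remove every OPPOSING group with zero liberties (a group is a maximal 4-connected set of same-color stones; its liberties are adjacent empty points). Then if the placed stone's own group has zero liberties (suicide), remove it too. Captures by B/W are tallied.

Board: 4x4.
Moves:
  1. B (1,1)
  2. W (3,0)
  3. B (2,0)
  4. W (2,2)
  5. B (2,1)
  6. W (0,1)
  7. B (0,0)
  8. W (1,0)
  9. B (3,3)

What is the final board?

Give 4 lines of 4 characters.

Answer: .W..
WB..
BBW.
W..B

Derivation:
Move 1: B@(1,1) -> caps B=0 W=0
Move 2: W@(3,0) -> caps B=0 W=0
Move 3: B@(2,0) -> caps B=0 W=0
Move 4: W@(2,2) -> caps B=0 W=0
Move 5: B@(2,1) -> caps B=0 W=0
Move 6: W@(0,1) -> caps B=0 W=0
Move 7: B@(0,0) -> caps B=0 W=0
Move 8: W@(1,0) -> caps B=0 W=1
Move 9: B@(3,3) -> caps B=0 W=1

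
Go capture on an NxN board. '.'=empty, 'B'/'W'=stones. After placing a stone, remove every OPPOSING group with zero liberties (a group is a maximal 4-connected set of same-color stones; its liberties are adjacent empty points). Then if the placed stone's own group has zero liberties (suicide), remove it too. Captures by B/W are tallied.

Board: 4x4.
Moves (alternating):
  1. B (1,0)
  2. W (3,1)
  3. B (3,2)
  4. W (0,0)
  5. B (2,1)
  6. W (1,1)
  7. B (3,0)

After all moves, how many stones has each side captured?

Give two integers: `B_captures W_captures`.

Move 1: B@(1,0) -> caps B=0 W=0
Move 2: W@(3,1) -> caps B=0 W=0
Move 3: B@(3,2) -> caps B=0 W=0
Move 4: W@(0,0) -> caps B=0 W=0
Move 5: B@(2,1) -> caps B=0 W=0
Move 6: W@(1,1) -> caps B=0 W=0
Move 7: B@(3,0) -> caps B=1 W=0

Answer: 1 0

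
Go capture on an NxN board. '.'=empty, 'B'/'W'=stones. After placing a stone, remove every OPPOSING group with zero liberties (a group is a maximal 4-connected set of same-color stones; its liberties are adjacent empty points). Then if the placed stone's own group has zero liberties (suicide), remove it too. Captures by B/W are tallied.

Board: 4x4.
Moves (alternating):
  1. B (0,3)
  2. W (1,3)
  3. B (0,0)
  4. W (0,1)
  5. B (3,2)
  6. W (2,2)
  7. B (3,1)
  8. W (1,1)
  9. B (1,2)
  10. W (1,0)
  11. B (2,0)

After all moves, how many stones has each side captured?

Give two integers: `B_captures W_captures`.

Answer: 0 1

Derivation:
Move 1: B@(0,3) -> caps B=0 W=0
Move 2: W@(1,3) -> caps B=0 W=0
Move 3: B@(0,0) -> caps B=0 W=0
Move 4: W@(0,1) -> caps B=0 W=0
Move 5: B@(3,2) -> caps B=0 W=0
Move 6: W@(2,2) -> caps B=0 W=0
Move 7: B@(3,1) -> caps B=0 W=0
Move 8: W@(1,1) -> caps B=0 W=0
Move 9: B@(1,2) -> caps B=0 W=0
Move 10: W@(1,0) -> caps B=0 W=1
Move 11: B@(2,0) -> caps B=0 W=1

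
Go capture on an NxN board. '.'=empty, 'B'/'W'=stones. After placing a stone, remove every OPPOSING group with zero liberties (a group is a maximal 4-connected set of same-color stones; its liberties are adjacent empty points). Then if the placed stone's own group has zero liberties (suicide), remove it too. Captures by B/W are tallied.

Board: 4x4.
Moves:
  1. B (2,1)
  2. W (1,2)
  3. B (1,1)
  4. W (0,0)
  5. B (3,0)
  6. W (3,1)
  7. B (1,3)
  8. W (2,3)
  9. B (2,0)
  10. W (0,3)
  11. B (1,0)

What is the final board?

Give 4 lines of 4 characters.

Move 1: B@(2,1) -> caps B=0 W=0
Move 2: W@(1,2) -> caps B=0 W=0
Move 3: B@(1,1) -> caps B=0 W=0
Move 4: W@(0,0) -> caps B=0 W=0
Move 5: B@(3,0) -> caps B=0 W=0
Move 6: W@(3,1) -> caps B=0 W=0
Move 7: B@(1,3) -> caps B=0 W=0
Move 8: W@(2,3) -> caps B=0 W=0
Move 9: B@(2,0) -> caps B=0 W=0
Move 10: W@(0,3) -> caps B=0 W=1
Move 11: B@(1,0) -> caps B=0 W=1

Answer: W..W
BBW.
BB.W
BW..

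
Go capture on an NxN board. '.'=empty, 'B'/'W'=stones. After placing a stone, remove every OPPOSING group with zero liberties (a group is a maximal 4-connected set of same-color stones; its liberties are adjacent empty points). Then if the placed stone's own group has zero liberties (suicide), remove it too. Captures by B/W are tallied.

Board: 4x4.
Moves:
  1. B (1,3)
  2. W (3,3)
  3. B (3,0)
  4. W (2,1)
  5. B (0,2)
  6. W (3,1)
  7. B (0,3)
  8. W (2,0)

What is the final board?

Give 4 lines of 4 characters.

Answer: ..BB
...B
WW..
.W.W

Derivation:
Move 1: B@(1,3) -> caps B=0 W=0
Move 2: W@(3,3) -> caps B=0 W=0
Move 3: B@(3,0) -> caps B=0 W=0
Move 4: W@(2,1) -> caps B=0 W=0
Move 5: B@(0,2) -> caps B=0 W=0
Move 6: W@(3,1) -> caps B=0 W=0
Move 7: B@(0,3) -> caps B=0 W=0
Move 8: W@(2,0) -> caps B=0 W=1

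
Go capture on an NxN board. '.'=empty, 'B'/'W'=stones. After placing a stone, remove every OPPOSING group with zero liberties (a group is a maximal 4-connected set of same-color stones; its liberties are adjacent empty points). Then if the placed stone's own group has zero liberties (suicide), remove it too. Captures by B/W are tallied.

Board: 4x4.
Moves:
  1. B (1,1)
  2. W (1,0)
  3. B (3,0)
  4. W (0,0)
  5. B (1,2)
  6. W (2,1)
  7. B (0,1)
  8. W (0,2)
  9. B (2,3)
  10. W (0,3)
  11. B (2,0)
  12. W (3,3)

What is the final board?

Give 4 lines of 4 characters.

Move 1: B@(1,1) -> caps B=0 W=0
Move 2: W@(1,0) -> caps B=0 W=0
Move 3: B@(3,0) -> caps B=0 W=0
Move 4: W@(0,0) -> caps B=0 W=0
Move 5: B@(1,2) -> caps B=0 W=0
Move 6: W@(2,1) -> caps B=0 W=0
Move 7: B@(0,1) -> caps B=0 W=0
Move 8: W@(0,2) -> caps B=0 W=0
Move 9: B@(2,3) -> caps B=0 W=0
Move 10: W@(0,3) -> caps B=0 W=0
Move 11: B@(2,0) -> caps B=2 W=0
Move 12: W@(3,3) -> caps B=2 W=0

Answer: .BWW
.BB.
BW.B
B..W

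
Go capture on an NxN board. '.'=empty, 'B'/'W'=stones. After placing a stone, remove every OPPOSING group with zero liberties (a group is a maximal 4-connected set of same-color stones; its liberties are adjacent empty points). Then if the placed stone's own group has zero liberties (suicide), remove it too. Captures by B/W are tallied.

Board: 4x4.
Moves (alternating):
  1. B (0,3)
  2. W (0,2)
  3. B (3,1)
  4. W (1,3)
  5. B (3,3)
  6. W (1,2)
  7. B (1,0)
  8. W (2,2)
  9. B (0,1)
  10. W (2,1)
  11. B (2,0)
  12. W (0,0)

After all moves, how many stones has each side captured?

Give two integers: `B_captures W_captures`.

Move 1: B@(0,3) -> caps B=0 W=0
Move 2: W@(0,2) -> caps B=0 W=0
Move 3: B@(3,1) -> caps B=0 W=0
Move 4: W@(1,3) -> caps B=0 W=1
Move 5: B@(3,3) -> caps B=0 W=1
Move 6: W@(1,2) -> caps B=0 W=1
Move 7: B@(1,0) -> caps B=0 W=1
Move 8: W@(2,2) -> caps B=0 W=1
Move 9: B@(0,1) -> caps B=0 W=1
Move 10: W@(2,1) -> caps B=0 W=1
Move 11: B@(2,0) -> caps B=0 W=1
Move 12: W@(0,0) -> caps B=0 W=1

Answer: 0 1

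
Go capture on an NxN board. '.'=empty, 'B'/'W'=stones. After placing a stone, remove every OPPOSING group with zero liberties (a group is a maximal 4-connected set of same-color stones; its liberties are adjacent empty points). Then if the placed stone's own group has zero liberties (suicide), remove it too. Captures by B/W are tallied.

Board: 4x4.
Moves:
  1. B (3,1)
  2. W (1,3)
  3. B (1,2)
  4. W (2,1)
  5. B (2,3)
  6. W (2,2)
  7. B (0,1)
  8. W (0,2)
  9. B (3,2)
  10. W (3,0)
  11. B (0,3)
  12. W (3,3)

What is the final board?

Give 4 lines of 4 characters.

Move 1: B@(3,1) -> caps B=0 W=0
Move 2: W@(1,3) -> caps B=0 W=0
Move 3: B@(1,2) -> caps B=0 W=0
Move 4: W@(2,1) -> caps B=0 W=0
Move 5: B@(2,3) -> caps B=0 W=0
Move 6: W@(2,2) -> caps B=0 W=0
Move 7: B@(0,1) -> caps B=0 W=0
Move 8: W@(0,2) -> caps B=0 W=0
Move 9: B@(3,2) -> caps B=0 W=0
Move 10: W@(3,0) -> caps B=0 W=0
Move 11: B@(0,3) -> caps B=2 W=0
Move 12: W@(3,3) -> caps B=2 W=2

Answer: .B.B
..B.
.WWB
W..W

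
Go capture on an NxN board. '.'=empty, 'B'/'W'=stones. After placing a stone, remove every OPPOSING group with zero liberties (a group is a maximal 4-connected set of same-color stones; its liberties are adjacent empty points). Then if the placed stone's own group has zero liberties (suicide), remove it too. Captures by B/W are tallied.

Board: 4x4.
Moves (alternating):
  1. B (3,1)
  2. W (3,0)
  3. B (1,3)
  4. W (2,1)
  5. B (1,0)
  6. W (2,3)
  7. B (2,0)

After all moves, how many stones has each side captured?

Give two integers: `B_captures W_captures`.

Move 1: B@(3,1) -> caps B=0 W=0
Move 2: W@(3,0) -> caps B=0 W=0
Move 3: B@(1,3) -> caps B=0 W=0
Move 4: W@(2,1) -> caps B=0 W=0
Move 5: B@(1,0) -> caps B=0 W=0
Move 6: W@(2,3) -> caps B=0 W=0
Move 7: B@(2,0) -> caps B=1 W=0

Answer: 1 0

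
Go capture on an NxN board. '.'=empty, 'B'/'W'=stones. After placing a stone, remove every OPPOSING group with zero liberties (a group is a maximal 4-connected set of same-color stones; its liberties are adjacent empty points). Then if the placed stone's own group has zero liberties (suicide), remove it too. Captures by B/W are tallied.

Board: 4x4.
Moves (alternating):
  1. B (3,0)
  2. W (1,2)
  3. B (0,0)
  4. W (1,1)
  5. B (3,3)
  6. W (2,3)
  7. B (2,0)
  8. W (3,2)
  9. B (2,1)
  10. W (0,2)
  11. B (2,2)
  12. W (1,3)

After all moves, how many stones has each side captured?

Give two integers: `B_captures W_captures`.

Answer: 0 1

Derivation:
Move 1: B@(3,0) -> caps B=0 W=0
Move 2: W@(1,2) -> caps B=0 W=0
Move 3: B@(0,0) -> caps B=0 W=0
Move 4: W@(1,1) -> caps B=0 W=0
Move 5: B@(3,3) -> caps B=0 W=0
Move 6: W@(2,3) -> caps B=0 W=0
Move 7: B@(2,0) -> caps B=0 W=0
Move 8: W@(3,2) -> caps B=0 W=1
Move 9: B@(2,1) -> caps B=0 W=1
Move 10: W@(0,2) -> caps B=0 W=1
Move 11: B@(2,2) -> caps B=0 W=1
Move 12: W@(1,3) -> caps B=0 W=1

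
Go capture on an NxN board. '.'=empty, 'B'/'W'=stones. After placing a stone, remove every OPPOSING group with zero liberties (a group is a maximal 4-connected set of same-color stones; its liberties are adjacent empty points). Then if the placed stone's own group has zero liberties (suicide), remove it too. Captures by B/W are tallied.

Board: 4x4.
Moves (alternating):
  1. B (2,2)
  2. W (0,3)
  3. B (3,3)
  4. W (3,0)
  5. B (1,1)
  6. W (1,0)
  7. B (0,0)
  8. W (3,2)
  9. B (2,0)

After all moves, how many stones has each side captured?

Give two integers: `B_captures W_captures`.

Answer: 1 0

Derivation:
Move 1: B@(2,2) -> caps B=0 W=0
Move 2: W@(0,3) -> caps B=0 W=0
Move 3: B@(3,3) -> caps B=0 W=0
Move 4: W@(3,0) -> caps B=0 W=0
Move 5: B@(1,1) -> caps B=0 W=0
Move 6: W@(1,0) -> caps B=0 W=0
Move 7: B@(0,0) -> caps B=0 W=0
Move 8: W@(3,2) -> caps B=0 W=0
Move 9: B@(2,0) -> caps B=1 W=0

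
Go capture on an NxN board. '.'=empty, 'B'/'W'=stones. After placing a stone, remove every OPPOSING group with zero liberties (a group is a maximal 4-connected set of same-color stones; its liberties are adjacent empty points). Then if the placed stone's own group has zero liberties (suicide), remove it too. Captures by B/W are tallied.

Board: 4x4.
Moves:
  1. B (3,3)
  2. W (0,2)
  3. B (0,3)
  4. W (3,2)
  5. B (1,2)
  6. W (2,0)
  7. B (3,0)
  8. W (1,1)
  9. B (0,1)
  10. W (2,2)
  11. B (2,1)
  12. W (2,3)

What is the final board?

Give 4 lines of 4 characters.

Answer: .B.B
.WB.
WBWW
B.W.

Derivation:
Move 1: B@(3,3) -> caps B=0 W=0
Move 2: W@(0,2) -> caps B=0 W=0
Move 3: B@(0,3) -> caps B=0 W=0
Move 4: W@(3,2) -> caps B=0 W=0
Move 5: B@(1,2) -> caps B=0 W=0
Move 6: W@(2,0) -> caps B=0 W=0
Move 7: B@(3,0) -> caps B=0 W=0
Move 8: W@(1,1) -> caps B=0 W=0
Move 9: B@(0,1) -> caps B=1 W=0
Move 10: W@(2,2) -> caps B=1 W=0
Move 11: B@(2,1) -> caps B=1 W=0
Move 12: W@(2,3) -> caps B=1 W=1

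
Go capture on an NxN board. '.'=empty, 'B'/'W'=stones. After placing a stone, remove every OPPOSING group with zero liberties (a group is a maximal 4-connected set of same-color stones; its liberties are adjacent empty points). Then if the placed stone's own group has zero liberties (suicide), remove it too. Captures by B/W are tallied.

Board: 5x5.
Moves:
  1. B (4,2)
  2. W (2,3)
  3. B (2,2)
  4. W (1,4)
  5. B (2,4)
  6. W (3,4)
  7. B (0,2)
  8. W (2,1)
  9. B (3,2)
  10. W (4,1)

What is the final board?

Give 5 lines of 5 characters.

Move 1: B@(4,2) -> caps B=0 W=0
Move 2: W@(2,3) -> caps B=0 W=0
Move 3: B@(2,2) -> caps B=0 W=0
Move 4: W@(1,4) -> caps B=0 W=0
Move 5: B@(2,4) -> caps B=0 W=0
Move 6: W@(3,4) -> caps B=0 W=1
Move 7: B@(0,2) -> caps B=0 W=1
Move 8: W@(2,1) -> caps B=0 W=1
Move 9: B@(3,2) -> caps B=0 W=1
Move 10: W@(4,1) -> caps B=0 W=1

Answer: ..B..
....W
.WBW.
..B.W
.WB..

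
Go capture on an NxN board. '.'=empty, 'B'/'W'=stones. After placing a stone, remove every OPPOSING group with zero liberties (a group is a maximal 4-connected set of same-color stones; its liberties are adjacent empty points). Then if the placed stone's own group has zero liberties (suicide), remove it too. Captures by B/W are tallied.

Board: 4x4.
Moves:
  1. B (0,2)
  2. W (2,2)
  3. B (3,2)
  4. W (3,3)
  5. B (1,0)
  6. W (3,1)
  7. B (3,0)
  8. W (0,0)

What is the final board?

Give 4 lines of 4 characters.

Answer: W.B.
B...
..W.
BW.W

Derivation:
Move 1: B@(0,2) -> caps B=0 W=0
Move 2: W@(2,2) -> caps B=0 W=0
Move 3: B@(3,2) -> caps B=0 W=0
Move 4: W@(3,3) -> caps B=0 W=0
Move 5: B@(1,0) -> caps B=0 W=0
Move 6: W@(3,1) -> caps B=0 W=1
Move 7: B@(3,0) -> caps B=0 W=1
Move 8: W@(0,0) -> caps B=0 W=1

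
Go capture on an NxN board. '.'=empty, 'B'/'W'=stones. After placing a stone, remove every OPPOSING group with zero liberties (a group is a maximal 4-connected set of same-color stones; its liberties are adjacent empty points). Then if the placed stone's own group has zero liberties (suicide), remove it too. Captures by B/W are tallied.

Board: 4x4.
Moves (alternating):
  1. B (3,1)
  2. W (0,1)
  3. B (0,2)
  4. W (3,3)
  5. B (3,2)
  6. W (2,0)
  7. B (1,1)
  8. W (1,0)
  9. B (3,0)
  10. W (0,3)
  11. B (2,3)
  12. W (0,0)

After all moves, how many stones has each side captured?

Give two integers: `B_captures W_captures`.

Move 1: B@(3,1) -> caps B=0 W=0
Move 2: W@(0,1) -> caps B=0 W=0
Move 3: B@(0,2) -> caps B=0 W=0
Move 4: W@(3,3) -> caps B=0 W=0
Move 5: B@(3,2) -> caps B=0 W=0
Move 6: W@(2,0) -> caps B=0 W=0
Move 7: B@(1,1) -> caps B=0 W=0
Move 8: W@(1,0) -> caps B=0 W=0
Move 9: B@(3,0) -> caps B=0 W=0
Move 10: W@(0,3) -> caps B=0 W=0
Move 11: B@(2,3) -> caps B=1 W=0
Move 12: W@(0,0) -> caps B=1 W=0

Answer: 1 0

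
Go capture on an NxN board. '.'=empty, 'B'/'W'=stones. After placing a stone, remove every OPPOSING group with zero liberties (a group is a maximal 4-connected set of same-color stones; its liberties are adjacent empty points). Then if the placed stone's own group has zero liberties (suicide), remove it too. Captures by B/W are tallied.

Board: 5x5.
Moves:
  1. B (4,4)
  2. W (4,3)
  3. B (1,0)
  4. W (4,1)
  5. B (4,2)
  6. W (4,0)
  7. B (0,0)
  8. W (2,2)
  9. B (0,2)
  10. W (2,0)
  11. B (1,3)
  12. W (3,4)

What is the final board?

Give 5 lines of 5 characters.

Move 1: B@(4,4) -> caps B=0 W=0
Move 2: W@(4,3) -> caps B=0 W=0
Move 3: B@(1,0) -> caps B=0 W=0
Move 4: W@(4,1) -> caps B=0 W=0
Move 5: B@(4,2) -> caps B=0 W=0
Move 6: W@(4,0) -> caps B=0 W=0
Move 7: B@(0,0) -> caps B=0 W=0
Move 8: W@(2,2) -> caps B=0 W=0
Move 9: B@(0,2) -> caps B=0 W=0
Move 10: W@(2,0) -> caps B=0 W=0
Move 11: B@(1,3) -> caps B=0 W=0
Move 12: W@(3,4) -> caps B=0 W=1

Answer: B.B..
B..B.
W.W..
....W
WWBW.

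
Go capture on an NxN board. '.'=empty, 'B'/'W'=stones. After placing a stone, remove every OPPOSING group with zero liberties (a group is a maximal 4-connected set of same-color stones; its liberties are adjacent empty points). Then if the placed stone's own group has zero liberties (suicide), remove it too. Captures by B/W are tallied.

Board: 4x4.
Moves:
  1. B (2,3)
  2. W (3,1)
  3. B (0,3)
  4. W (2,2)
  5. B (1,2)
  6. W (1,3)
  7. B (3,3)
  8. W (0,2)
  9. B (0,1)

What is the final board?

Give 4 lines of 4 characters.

Move 1: B@(2,3) -> caps B=0 W=0
Move 2: W@(3,1) -> caps B=0 W=0
Move 3: B@(0,3) -> caps B=0 W=0
Move 4: W@(2,2) -> caps B=0 W=0
Move 5: B@(1,2) -> caps B=0 W=0
Move 6: W@(1,3) -> caps B=0 W=0
Move 7: B@(3,3) -> caps B=0 W=0
Move 8: W@(0,2) -> caps B=0 W=0
Move 9: B@(0,1) -> caps B=1 W=0

Answer: .B.B
..B.
..WB
.W.B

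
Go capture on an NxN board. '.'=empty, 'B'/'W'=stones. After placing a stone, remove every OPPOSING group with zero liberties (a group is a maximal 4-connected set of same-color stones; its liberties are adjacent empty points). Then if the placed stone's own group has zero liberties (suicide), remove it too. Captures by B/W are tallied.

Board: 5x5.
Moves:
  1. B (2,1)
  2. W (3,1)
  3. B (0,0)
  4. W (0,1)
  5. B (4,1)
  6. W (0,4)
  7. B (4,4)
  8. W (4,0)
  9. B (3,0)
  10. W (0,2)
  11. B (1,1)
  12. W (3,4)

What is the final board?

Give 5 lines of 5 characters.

Answer: BWW.W
.B...
.B...
BW..W
.B..B

Derivation:
Move 1: B@(2,1) -> caps B=0 W=0
Move 2: W@(3,1) -> caps B=0 W=0
Move 3: B@(0,0) -> caps B=0 W=0
Move 4: W@(0,1) -> caps B=0 W=0
Move 5: B@(4,1) -> caps B=0 W=0
Move 6: W@(0,4) -> caps B=0 W=0
Move 7: B@(4,4) -> caps B=0 W=0
Move 8: W@(4,0) -> caps B=0 W=0
Move 9: B@(3,0) -> caps B=1 W=0
Move 10: W@(0,2) -> caps B=1 W=0
Move 11: B@(1,1) -> caps B=1 W=0
Move 12: W@(3,4) -> caps B=1 W=0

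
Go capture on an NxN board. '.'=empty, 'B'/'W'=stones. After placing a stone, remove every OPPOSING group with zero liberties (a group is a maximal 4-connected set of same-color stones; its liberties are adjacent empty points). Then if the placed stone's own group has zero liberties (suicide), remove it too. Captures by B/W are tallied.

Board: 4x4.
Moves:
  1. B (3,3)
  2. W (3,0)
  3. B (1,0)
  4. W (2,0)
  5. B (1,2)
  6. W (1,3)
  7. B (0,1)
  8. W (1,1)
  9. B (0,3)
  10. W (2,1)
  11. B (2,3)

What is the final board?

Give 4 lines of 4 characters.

Answer: .B.B
BWB.
WW.B
W..B

Derivation:
Move 1: B@(3,3) -> caps B=0 W=0
Move 2: W@(3,0) -> caps B=0 W=0
Move 3: B@(1,0) -> caps B=0 W=0
Move 4: W@(2,0) -> caps B=0 W=0
Move 5: B@(1,2) -> caps B=0 W=0
Move 6: W@(1,3) -> caps B=0 W=0
Move 7: B@(0,1) -> caps B=0 W=0
Move 8: W@(1,1) -> caps B=0 W=0
Move 9: B@(0,3) -> caps B=0 W=0
Move 10: W@(2,1) -> caps B=0 W=0
Move 11: B@(2,3) -> caps B=1 W=0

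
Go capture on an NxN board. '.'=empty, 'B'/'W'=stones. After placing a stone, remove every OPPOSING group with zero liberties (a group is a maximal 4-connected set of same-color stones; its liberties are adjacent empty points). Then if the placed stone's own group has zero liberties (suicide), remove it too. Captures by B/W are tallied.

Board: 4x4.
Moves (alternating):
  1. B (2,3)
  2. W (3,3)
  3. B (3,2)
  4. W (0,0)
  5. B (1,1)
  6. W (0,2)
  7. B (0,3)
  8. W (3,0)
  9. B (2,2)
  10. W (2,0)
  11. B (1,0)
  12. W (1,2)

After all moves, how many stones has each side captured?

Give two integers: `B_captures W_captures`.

Answer: 1 0

Derivation:
Move 1: B@(2,3) -> caps B=0 W=0
Move 2: W@(3,3) -> caps B=0 W=0
Move 3: B@(3,2) -> caps B=1 W=0
Move 4: W@(0,0) -> caps B=1 W=0
Move 5: B@(1,1) -> caps B=1 W=0
Move 6: W@(0,2) -> caps B=1 W=0
Move 7: B@(0,3) -> caps B=1 W=0
Move 8: W@(3,0) -> caps B=1 W=0
Move 9: B@(2,2) -> caps B=1 W=0
Move 10: W@(2,0) -> caps B=1 W=0
Move 11: B@(1,0) -> caps B=1 W=0
Move 12: W@(1,2) -> caps B=1 W=0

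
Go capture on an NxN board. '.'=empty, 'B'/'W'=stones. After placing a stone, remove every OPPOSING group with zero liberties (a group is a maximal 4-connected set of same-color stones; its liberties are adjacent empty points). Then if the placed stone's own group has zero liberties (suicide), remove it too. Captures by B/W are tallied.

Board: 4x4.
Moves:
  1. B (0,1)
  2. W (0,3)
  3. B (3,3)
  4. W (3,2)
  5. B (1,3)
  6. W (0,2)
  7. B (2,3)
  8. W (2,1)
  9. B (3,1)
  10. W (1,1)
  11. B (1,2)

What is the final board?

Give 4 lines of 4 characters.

Answer: .B..
.WBB
.W.B
.BWB

Derivation:
Move 1: B@(0,1) -> caps B=0 W=0
Move 2: W@(0,3) -> caps B=0 W=0
Move 3: B@(3,3) -> caps B=0 W=0
Move 4: W@(3,2) -> caps B=0 W=0
Move 5: B@(1,3) -> caps B=0 W=0
Move 6: W@(0,2) -> caps B=0 W=0
Move 7: B@(2,3) -> caps B=0 W=0
Move 8: W@(2,1) -> caps B=0 W=0
Move 9: B@(3,1) -> caps B=0 W=0
Move 10: W@(1,1) -> caps B=0 W=0
Move 11: B@(1,2) -> caps B=2 W=0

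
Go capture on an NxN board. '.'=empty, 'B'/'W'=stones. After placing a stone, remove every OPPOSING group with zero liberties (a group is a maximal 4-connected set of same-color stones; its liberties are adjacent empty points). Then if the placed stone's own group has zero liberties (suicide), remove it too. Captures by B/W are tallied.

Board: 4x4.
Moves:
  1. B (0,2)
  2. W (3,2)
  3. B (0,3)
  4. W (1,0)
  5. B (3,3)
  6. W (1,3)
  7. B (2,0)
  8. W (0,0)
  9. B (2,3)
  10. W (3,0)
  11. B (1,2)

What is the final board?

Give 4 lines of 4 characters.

Move 1: B@(0,2) -> caps B=0 W=0
Move 2: W@(3,2) -> caps B=0 W=0
Move 3: B@(0,3) -> caps B=0 W=0
Move 4: W@(1,0) -> caps B=0 W=0
Move 5: B@(3,3) -> caps B=0 W=0
Move 6: W@(1,3) -> caps B=0 W=0
Move 7: B@(2,0) -> caps B=0 W=0
Move 8: W@(0,0) -> caps B=0 W=0
Move 9: B@(2,3) -> caps B=0 W=0
Move 10: W@(3,0) -> caps B=0 W=0
Move 11: B@(1,2) -> caps B=1 W=0

Answer: W.BB
W.B.
B..B
W.WB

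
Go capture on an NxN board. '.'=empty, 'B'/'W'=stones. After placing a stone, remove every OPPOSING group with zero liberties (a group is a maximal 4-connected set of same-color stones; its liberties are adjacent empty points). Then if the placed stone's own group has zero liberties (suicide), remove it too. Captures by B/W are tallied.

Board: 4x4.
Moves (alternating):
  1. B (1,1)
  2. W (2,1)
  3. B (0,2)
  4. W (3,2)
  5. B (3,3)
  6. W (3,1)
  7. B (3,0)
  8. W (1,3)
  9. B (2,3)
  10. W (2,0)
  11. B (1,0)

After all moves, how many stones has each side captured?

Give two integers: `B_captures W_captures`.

Move 1: B@(1,1) -> caps B=0 W=0
Move 2: W@(2,1) -> caps B=0 W=0
Move 3: B@(0,2) -> caps B=0 W=0
Move 4: W@(3,2) -> caps B=0 W=0
Move 5: B@(3,3) -> caps B=0 W=0
Move 6: W@(3,1) -> caps B=0 W=0
Move 7: B@(3,0) -> caps B=0 W=0
Move 8: W@(1,3) -> caps B=0 W=0
Move 9: B@(2,3) -> caps B=0 W=0
Move 10: W@(2,0) -> caps B=0 W=1
Move 11: B@(1,0) -> caps B=0 W=1

Answer: 0 1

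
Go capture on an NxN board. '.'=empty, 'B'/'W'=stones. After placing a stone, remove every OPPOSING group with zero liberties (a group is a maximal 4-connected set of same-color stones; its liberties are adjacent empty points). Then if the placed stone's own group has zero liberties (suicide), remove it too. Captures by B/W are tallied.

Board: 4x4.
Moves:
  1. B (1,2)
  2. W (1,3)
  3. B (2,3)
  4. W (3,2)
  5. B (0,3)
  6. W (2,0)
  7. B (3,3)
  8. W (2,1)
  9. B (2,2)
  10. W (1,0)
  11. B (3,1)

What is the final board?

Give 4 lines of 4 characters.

Answer: ...B
W.B.
WWBB
.B.B

Derivation:
Move 1: B@(1,2) -> caps B=0 W=0
Move 2: W@(1,3) -> caps B=0 W=0
Move 3: B@(2,3) -> caps B=0 W=0
Move 4: W@(3,2) -> caps B=0 W=0
Move 5: B@(0,3) -> caps B=1 W=0
Move 6: W@(2,0) -> caps B=1 W=0
Move 7: B@(3,3) -> caps B=1 W=0
Move 8: W@(2,1) -> caps B=1 W=0
Move 9: B@(2,2) -> caps B=1 W=0
Move 10: W@(1,0) -> caps B=1 W=0
Move 11: B@(3,1) -> caps B=2 W=0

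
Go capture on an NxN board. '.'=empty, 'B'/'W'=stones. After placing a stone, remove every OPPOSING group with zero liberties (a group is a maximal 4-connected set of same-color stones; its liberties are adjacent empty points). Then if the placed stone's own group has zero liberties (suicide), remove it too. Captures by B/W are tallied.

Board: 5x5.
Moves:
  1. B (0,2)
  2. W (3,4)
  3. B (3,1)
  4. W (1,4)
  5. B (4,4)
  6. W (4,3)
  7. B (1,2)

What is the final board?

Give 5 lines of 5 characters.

Move 1: B@(0,2) -> caps B=0 W=0
Move 2: W@(3,4) -> caps B=0 W=0
Move 3: B@(3,1) -> caps B=0 W=0
Move 4: W@(1,4) -> caps B=0 W=0
Move 5: B@(4,4) -> caps B=0 W=0
Move 6: W@(4,3) -> caps B=0 W=1
Move 7: B@(1,2) -> caps B=0 W=1

Answer: ..B..
..B.W
.....
.B..W
...W.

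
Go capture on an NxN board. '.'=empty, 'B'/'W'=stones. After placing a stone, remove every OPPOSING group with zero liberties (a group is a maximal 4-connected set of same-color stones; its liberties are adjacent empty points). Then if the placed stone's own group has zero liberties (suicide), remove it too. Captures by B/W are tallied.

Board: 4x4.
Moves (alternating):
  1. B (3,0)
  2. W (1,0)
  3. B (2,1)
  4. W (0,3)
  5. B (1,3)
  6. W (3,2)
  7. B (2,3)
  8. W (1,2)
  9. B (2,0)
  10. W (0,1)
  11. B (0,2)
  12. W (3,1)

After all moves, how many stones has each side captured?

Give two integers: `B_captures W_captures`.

Answer: 1 0

Derivation:
Move 1: B@(3,0) -> caps B=0 W=0
Move 2: W@(1,0) -> caps B=0 W=0
Move 3: B@(2,1) -> caps B=0 W=0
Move 4: W@(0,3) -> caps B=0 W=0
Move 5: B@(1,3) -> caps B=0 W=0
Move 6: W@(3,2) -> caps B=0 W=0
Move 7: B@(2,3) -> caps B=0 W=0
Move 8: W@(1,2) -> caps B=0 W=0
Move 9: B@(2,0) -> caps B=0 W=0
Move 10: W@(0,1) -> caps B=0 W=0
Move 11: B@(0,2) -> caps B=1 W=0
Move 12: W@(3,1) -> caps B=1 W=0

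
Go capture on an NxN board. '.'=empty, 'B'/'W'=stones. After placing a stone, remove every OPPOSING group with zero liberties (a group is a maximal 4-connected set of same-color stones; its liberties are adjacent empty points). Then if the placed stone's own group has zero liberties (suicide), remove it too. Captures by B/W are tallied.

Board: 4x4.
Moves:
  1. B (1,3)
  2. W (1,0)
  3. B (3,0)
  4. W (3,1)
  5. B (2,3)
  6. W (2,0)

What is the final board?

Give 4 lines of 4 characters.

Answer: ....
W..B
W..B
.W..

Derivation:
Move 1: B@(1,3) -> caps B=0 W=0
Move 2: W@(1,0) -> caps B=0 W=0
Move 3: B@(3,0) -> caps B=0 W=0
Move 4: W@(3,1) -> caps B=0 W=0
Move 5: B@(2,3) -> caps B=0 W=0
Move 6: W@(2,0) -> caps B=0 W=1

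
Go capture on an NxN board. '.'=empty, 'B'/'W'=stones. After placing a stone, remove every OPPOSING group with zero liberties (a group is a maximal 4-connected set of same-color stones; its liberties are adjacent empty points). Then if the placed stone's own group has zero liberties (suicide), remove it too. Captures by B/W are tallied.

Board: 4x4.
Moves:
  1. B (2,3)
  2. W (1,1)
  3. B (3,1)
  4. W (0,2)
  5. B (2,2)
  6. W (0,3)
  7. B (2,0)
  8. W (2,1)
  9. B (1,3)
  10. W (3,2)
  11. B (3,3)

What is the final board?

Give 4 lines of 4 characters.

Answer: ..WW
.W.B
BWBB
.B.B

Derivation:
Move 1: B@(2,3) -> caps B=0 W=0
Move 2: W@(1,1) -> caps B=0 W=0
Move 3: B@(3,1) -> caps B=0 W=0
Move 4: W@(0,2) -> caps B=0 W=0
Move 5: B@(2,2) -> caps B=0 W=0
Move 6: W@(0,3) -> caps B=0 W=0
Move 7: B@(2,0) -> caps B=0 W=0
Move 8: W@(2,1) -> caps B=0 W=0
Move 9: B@(1,3) -> caps B=0 W=0
Move 10: W@(3,2) -> caps B=0 W=0
Move 11: B@(3,3) -> caps B=1 W=0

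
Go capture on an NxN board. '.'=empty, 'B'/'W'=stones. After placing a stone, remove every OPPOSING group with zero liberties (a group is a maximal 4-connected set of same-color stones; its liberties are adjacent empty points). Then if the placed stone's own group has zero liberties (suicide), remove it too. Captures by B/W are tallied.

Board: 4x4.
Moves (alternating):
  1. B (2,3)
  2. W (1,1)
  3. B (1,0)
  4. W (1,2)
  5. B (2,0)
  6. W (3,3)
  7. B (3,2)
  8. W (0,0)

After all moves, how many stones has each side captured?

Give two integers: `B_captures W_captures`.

Answer: 1 0

Derivation:
Move 1: B@(2,3) -> caps B=0 W=0
Move 2: W@(1,1) -> caps B=0 W=0
Move 3: B@(1,0) -> caps B=0 W=0
Move 4: W@(1,2) -> caps B=0 W=0
Move 5: B@(2,0) -> caps B=0 W=0
Move 6: W@(3,3) -> caps B=0 W=0
Move 7: B@(3,2) -> caps B=1 W=0
Move 8: W@(0,0) -> caps B=1 W=0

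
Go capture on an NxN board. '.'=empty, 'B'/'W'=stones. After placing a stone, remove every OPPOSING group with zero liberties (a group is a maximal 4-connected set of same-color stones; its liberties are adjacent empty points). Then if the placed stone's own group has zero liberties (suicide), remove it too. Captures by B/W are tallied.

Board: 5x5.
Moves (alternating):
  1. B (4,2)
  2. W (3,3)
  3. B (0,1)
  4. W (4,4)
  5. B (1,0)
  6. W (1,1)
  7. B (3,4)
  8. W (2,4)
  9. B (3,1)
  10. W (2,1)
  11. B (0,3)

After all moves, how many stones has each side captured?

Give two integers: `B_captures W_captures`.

Answer: 0 1

Derivation:
Move 1: B@(4,2) -> caps B=0 W=0
Move 2: W@(3,3) -> caps B=0 W=0
Move 3: B@(0,1) -> caps B=0 W=0
Move 4: W@(4,4) -> caps B=0 W=0
Move 5: B@(1,0) -> caps B=0 W=0
Move 6: W@(1,1) -> caps B=0 W=0
Move 7: B@(3,4) -> caps B=0 W=0
Move 8: W@(2,4) -> caps B=0 W=1
Move 9: B@(3,1) -> caps B=0 W=1
Move 10: W@(2,1) -> caps B=0 W=1
Move 11: B@(0,3) -> caps B=0 W=1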